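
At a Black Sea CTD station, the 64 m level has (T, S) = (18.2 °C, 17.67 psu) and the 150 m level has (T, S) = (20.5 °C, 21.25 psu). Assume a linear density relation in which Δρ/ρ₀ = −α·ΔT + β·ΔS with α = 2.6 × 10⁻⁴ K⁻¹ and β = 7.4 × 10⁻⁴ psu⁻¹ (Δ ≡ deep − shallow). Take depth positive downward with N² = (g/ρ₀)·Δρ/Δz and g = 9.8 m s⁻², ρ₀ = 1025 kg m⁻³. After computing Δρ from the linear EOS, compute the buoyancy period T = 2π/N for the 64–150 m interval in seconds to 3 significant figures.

411 s

ΔT = +2.3 K, ΔS = +3.58 psu (deep − shallow).
Δρ/ρ₀ = −αΔT + βΔS = -5.98 × 10⁻⁴ + 2.6492 × 10⁻³ = 2.0512 × 10⁻³, so Δρ ≈ 2.102 kg m⁻³.
N² = (g/ρ₀)·Δρ/Δz = g·(Δρ/ρ₀)/Δz = 9.8 × 2.0512 × 10⁻³ / 86 = 2.3374 × 10⁻⁴ s⁻².
N = √(2.3374 × 10⁻⁴) = 0.015289 rad s⁻¹ → T = 2π/N = 410.96 s ≈ 411 s.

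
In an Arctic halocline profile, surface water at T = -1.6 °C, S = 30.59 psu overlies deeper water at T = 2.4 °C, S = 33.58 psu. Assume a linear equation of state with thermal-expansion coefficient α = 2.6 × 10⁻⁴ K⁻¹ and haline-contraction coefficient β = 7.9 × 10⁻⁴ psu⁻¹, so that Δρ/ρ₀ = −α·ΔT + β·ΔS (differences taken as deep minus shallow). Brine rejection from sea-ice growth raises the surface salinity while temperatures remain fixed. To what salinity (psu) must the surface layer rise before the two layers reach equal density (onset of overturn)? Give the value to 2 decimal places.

Neutral buoyancy requires −α(T_deep − T_surf) + β(S_deep − S_surf′) = 0.
S_surf′ = S_deep − (α/β)·ΔT = 33.58 − (2.6 × 10⁻⁴/7.9 × 10⁻⁴)·(+4.0) = 32.2635 psu.
Increase required: 32.2635 − 30.59 = 1.6735 psu.

32.26 psu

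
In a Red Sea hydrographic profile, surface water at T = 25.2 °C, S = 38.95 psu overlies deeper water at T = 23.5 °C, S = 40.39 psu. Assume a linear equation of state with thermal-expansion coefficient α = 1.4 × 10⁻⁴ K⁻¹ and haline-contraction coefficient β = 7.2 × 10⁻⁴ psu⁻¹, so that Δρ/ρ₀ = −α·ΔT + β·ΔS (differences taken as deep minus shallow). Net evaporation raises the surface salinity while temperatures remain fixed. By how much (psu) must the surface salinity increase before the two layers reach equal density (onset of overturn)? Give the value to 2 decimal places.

1.77 psu

Neutral buoyancy requires −α(T_deep − T_surf) + β(S_deep − S_surf′) = 0.
S_surf′ = S_deep − (α/β)·ΔT = 40.39 − (1.4 × 10⁻⁴/7.2 × 10⁻⁴)·(-1.7) = 40.7206 psu.
Increase required: 40.7206 − 38.95 = 1.7706 psu.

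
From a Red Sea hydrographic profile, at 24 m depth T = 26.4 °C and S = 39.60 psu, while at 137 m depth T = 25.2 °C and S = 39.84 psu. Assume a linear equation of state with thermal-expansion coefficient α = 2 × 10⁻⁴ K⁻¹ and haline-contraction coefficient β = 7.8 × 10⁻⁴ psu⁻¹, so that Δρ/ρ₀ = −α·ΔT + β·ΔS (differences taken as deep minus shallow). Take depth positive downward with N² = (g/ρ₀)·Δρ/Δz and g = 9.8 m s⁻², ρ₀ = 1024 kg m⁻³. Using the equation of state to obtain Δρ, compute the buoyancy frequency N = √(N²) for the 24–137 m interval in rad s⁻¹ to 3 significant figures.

6.09 × 10⁻³ rad s⁻¹

ΔT = -1.2 K, ΔS = +0.24 psu (deep − shallow).
Δρ/ρ₀ = −αΔT + βΔS = 2.40 × 10⁻⁴ + 1.872 × 10⁻⁴ = 4.272 × 10⁻⁴, so Δρ ≈ 0.4375 kg m⁻³.
N² = (g/ρ₀)·Δρ/Δz = g·(Δρ/ρ₀)/Δz = 9.8 × 4.272 × 10⁻⁴ / 113 = 3.7049 × 10⁻⁵ s⁻².
N = √(3.7049 × 10⁻⁵) = 6.0868 × 10⁻³ rad s⁻¹ ≈ 6.09 × 10⁻³ rad s⁻¹.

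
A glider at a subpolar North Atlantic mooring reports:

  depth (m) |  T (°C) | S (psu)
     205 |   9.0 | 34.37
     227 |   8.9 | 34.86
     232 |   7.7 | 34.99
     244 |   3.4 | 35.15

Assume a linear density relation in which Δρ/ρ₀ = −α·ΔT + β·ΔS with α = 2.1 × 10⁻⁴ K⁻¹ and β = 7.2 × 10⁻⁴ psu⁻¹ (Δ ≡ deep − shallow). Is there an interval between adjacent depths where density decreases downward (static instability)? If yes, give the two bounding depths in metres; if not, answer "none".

Evaluate Δρ/ρ₀ = −αΔT + βΔS across each adjacent pair:
  205–227 m: −αΔT+βΔS = −(2.1 × 10⁻⁴)(-0.1)+(7.2 × 10⁻⁴)(+0.49) = 3.7 × 10⁻⁴ → stable
  227–232 m: −αΔT+βΔS = −(2.1 × 10⁻⁴)(-1.2)+(7.2 × 10⁻⁴)(+0.13) = 3.5 × 10⁻⁴ → stable
  232–244 m: −αΔT+βΔS = −(2.1 × 10⁻⁴)(-4.3)+(7.2 × 10⁻⁴)(+0.16) = 1.0 × 10⁻³ → stable
Every interval has Δρ > 0: the column is stably stratified throughout.

none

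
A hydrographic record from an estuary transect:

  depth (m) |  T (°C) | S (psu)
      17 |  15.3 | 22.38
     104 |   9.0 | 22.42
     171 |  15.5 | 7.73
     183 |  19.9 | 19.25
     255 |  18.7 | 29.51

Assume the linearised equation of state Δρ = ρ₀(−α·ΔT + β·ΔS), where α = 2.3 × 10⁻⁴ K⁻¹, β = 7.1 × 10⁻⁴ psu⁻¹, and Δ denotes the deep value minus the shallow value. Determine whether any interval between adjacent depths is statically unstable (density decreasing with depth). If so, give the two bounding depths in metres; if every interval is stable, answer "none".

104–171 m

Evaluate Δρ/ρ₀ = −αΔT + βΔS across each adjacent pair:
  17–104 m: −αΔT+βΔS = −(2.3 × 10⁻⁴)(-6.3)+(7.1 × 10⁻⁴)(+0.04) = 1.5 × 10⁻³ → stable
  104–171 m: −αΔT+βΔS = −(2.3 × 10⁻⁴)(+6.5)+(7.1 × 10⁻⁴)(-14.69) = -0.012 → UNSTABLE
  171–183 m: −αΔT+βΔS = −(2.3 × 10⁻⁴)(+4.4)+(7.1 × 10⁻⁴)(+11.52) = 7.2 × 10⁻³ → stable
  183–255 m: −αΔT+βΔS = −(2.3 × 10⁻⁴)(-1.2)+(7.1 × 10⁻⁴)(+10.26) = 7.6 × 10⁻³ → stable
The 104–171 m interval has Δρ < 0: lighter water underlies denser water.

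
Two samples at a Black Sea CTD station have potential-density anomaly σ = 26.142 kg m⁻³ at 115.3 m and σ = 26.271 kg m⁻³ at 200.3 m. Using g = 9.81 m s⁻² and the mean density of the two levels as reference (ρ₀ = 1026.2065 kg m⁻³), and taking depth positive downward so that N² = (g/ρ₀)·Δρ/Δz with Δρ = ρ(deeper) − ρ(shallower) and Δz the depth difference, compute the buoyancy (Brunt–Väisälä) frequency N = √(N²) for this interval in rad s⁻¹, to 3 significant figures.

3.81 × 10⁻³ rad s⁻¹

Δρ = 1026.271 − 1026.142 = 0.129 kg m⁻³ over Δz = 200.3 − 115.3 = 85 m.
N² = (9.81/1026.2065) × (0.129/85) = 1.4508 × 10⁻⁵ s⁻².
N = √(1.4508 × 10⁻⁵) = 3.8089 × 10⁻³ rad s⁻¹ ≈ 3.81 × 10⁻³ rad s⁻¹.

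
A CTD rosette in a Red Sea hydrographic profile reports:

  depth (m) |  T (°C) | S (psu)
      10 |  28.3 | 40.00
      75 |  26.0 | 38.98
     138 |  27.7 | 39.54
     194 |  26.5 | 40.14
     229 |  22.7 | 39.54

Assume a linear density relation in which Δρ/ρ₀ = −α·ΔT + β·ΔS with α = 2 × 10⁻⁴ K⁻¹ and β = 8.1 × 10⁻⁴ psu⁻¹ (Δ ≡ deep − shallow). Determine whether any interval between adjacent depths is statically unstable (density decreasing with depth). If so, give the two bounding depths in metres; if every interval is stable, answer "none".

Evaluate Δρ/ρ₀ = −αΔT + βΔS across each adjacent pair:
  10–75 m: −αΔT+βΔS = −(2 × 10⁻⁴)(-2.3)+(8.1 × 10⁻⁴)(-1.02) = -3.7 × 10⁻⁴ → UNSTABLE
  75–138 m: −αΔT+βΔS = −(2 × 10⁻⁴)(+1.7)+(8.1 × 10⁻⁴)(+0.56) = 1.1 × 10⁻⁴ → stable
  138–194 m: −αΔT+βΔS = −(2 × 10⁻⁴)(-1.2)+(8.1 × 10⁻⁴)(+0.60) = 7.3 × 10⁻⁴ → stable
  194–229 m: −αΔT+βΔS = −(2 × 10⁻⁴)(-3.8)+(8.1 × 10⁻⁴)(-0.60) = 2.7 × 10⁻⁴ → stable
The 10–75 m interval has Δρ < 0: lighter water underlies denser water.

10–75 m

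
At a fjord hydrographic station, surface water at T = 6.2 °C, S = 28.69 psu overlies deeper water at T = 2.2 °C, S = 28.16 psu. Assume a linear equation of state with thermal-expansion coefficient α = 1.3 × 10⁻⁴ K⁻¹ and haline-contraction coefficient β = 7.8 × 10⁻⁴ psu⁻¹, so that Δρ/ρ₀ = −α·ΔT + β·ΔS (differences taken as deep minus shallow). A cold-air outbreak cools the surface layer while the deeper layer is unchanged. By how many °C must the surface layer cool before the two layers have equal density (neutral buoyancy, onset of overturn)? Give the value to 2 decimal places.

Neutral buoyancy requires Δρ = 0, i.e. −α(T_deep − T_surf′) + β(S_deep − S_surf) = 0.
T_surf′ = T_deep − (β/α)·ΔS = 2.2 − (7.8 × 10⁻⁴/1.3 × 10⁻⁴)·(-0.53) = 5.3800 °C.
Cooling required: 6.2 − (5.3800) = 0.8200 °C.

0.82 °C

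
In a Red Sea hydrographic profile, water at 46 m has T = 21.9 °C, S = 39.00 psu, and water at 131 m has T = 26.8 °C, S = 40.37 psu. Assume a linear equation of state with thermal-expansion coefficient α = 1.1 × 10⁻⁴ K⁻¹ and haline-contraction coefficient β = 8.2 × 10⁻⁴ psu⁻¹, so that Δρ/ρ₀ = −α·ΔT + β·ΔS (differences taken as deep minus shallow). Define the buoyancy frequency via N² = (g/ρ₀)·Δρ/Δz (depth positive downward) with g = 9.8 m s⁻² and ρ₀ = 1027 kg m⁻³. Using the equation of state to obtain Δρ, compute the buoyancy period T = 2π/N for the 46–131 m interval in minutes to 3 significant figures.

ΔT = +4.9 K, ΔS = +1.37 psu (deep − shallow).
Δρ/ρ₀ = −αΔT + βΔS = -5.39 × 10⁻⁴ + 1.1234 × 10⁻³ = 5.844 × 10⁻⁴, so Δρ ≈ 0.6002 kg m⁻³.
N² = (g/ρ₀)·Δρ/Δz = g·(Δρ/ρ₀)/Δz = 9.8 × 5.844 × 10⁻⁴ / 85 = 6.7378 × 10⁻⁵ s⁻².
N = √(6.7378 × 10⁻⁵) = 8.2084 × 10⁻³ rad s⁻¹ → T = 2π/N = 765.46 s = 12.758 min ≈ 12.8 min.

12.8 min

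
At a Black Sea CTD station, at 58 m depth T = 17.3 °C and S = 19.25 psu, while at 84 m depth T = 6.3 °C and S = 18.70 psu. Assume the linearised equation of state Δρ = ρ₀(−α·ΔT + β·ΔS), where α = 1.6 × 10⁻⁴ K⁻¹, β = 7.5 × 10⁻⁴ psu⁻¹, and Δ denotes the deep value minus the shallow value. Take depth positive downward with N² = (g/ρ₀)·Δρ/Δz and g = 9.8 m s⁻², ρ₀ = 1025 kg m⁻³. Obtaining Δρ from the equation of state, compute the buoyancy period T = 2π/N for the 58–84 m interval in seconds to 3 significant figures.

ΔT = -11.0 K, ΔS = -0.55 psu (deep − shallow).
Δρ/ρ₀ = −αΔT + βΔS = 1.76 × 10⁻³ − 4.125 × 10⁻⁴ = 1.3475 × 10⁻³, so Δρ ≈ 1.381 kg m⁻³.
N² = (g/ρ₀)·Δρ/Δz = g·(Δρ/ρ₀)/Δz = 9.8 × 1.3475 × 10⁻³ / 26 = 5.0790 × 10⁻⁴ s⁻².
N = √(5.0790 × 10⁻⁴) = 0.022537 rad s⁻¹ → T = 2π/N = 278.79 s ≈ 279 s.

279 s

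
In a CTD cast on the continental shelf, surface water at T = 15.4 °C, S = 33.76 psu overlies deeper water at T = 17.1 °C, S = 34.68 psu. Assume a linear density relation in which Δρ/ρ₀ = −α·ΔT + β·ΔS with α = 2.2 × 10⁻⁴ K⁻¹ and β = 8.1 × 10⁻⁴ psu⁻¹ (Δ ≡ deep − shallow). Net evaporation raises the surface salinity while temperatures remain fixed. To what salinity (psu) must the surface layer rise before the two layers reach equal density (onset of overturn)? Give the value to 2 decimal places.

Neutral buoyancy requires −α(T_deep − T_surf) + β(S_deep − S_surf′) = 0.
S_surf′ = S_deep − (α/β)·ΔT = 34.68 − (2.2 × 10⁻⁴/8.1 × 10⁻⁴)·(+1.7) = 34.2183 psu.
Increase required: 34.2183 − 33.76 = 0.4583 psu.

34.22 psu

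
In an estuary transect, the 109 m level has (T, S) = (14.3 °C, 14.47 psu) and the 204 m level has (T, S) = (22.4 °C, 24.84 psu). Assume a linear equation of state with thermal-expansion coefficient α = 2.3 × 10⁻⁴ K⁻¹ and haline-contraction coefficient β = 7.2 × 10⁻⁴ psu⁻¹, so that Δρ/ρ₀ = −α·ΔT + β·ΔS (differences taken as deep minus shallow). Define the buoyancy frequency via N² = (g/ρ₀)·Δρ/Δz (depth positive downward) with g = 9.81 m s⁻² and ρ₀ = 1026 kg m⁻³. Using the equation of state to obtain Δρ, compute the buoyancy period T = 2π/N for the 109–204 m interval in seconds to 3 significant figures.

261 s

ΔT = +8.1 K, ΔS = +10.37 psu (deep − shallow).
Δρ/ρ₀ = −αΔT + βΔS = -1.863 × 10⁻³ + 7.4664 × 10⁻³ = 5.6034 × 10⁻³, so Δρ ≈ 5.749 kg m⁻³.
N² = (g/ρ₀)·Δρ/Δz = g·(Δρ/ρ₀)/Δz = 9.81 × 5.6034 × 10⁻³ / 95 = 5.7862 × 10⁻⁴ s⁻².
N = √(5.7862 × 10⁻⁴) = 0.024055 rad s⁻¹ → T = 2π/N = 261.20 s ≈ 261 s.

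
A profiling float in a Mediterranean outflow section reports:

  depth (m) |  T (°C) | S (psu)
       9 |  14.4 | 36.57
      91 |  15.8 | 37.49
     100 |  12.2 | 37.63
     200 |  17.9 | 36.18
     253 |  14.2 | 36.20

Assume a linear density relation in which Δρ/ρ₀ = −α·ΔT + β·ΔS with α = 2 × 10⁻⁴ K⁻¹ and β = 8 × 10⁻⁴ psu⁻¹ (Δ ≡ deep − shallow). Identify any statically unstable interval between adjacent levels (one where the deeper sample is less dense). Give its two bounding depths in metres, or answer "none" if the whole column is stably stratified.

100–200 m

Evaluate Δρ/ρ₀ = −αΔT + βΔS across each adjacent pair:
  9–91 m: −αΔT+βΔS = −(2 × 10⁻⁴)(+1.4)+(8 × 10⁻⁴)(+0.92) = 4.6 × 10⁻⁴ → stable
  91–100 m: −αΔT+βΔS = −(2 × 10⁻⁴)(-3.6)+(8 × 10⁻⁴)(+0.14) = 8.3 × 10⁻⁴ → stable
  100–200 m: −αΔT+βΔS = −(2 × 10⁻⁴)(+5.7)+(8 × 10⁻⁴)(-1.45) = -2.3 × 10⁻³ → UNSTABLE
  200–253 m: −αΔT+βΔS = −(2 × 10⁻⁴)(-3.7)+(8 × 10⁻⁴)(+0.02) = 7.6 × 10⁻⁴ → stable
The 100–200 m interval has Δρ < 0: lighter water underlies denser water.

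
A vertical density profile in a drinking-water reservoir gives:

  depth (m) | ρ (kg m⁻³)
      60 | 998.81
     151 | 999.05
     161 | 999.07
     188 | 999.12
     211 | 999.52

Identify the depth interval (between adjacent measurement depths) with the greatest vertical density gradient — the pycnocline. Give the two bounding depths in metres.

Compute the density gradient over each adjacent pair:
  60–151 m: Δρ/Δz = 0.24/91 = 2.6 × 10⁻³ kg m⁻⁴
  151–161 m: Δρ/Δz = 0.02/10 = 2.0 × 10⁻³ kg m⁻⁴
  161–188 m: Δρ/Δz = 0.05/27 = 1.9 × 10⁻³ kg m⁻⁴
  188–211 m: Δρ/Δz = 0.40/23 = 0.017 kg m⁻⁴
The largest gradient is in the 188–211 m interval — the pycnocline.

188–211 m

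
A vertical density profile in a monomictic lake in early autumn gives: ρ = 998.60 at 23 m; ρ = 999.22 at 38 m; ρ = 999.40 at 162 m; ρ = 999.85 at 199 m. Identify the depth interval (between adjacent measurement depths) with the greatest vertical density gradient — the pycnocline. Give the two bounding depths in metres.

Compute the density gradient over each adjacent pair:
  23–38 m: Δρ/Δz = 0.62/15 = 0.041 kg m⁻⁴
  38–162 m: Δρ/Δz = 0.18/124 = 1.5 × 10⁻³ kg m⁻⁴
  162–199 m: Δρ/Δz = 0.45/37 = 0.012 kg m⁻⁴
The largest gradient is in the 23–38 m interval — the pycnocline.

23–38 m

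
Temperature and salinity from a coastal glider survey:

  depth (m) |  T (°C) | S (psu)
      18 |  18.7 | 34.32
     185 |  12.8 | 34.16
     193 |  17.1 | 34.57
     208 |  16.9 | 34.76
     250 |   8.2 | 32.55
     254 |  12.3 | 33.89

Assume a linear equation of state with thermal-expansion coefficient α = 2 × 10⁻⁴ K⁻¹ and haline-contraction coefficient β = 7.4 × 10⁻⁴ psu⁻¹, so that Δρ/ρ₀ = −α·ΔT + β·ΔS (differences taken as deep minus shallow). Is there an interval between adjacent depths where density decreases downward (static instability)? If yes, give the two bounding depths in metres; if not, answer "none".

185–193 m

Evaluate Δρ/ρ₀ = −αΔT + βΔS across each adjacent pair:
  18–185 m: −αΔT+βΔS = −(2 × 10⁻⁴)(-5.9)+(7.4 × 10⁻⁴)(-0.16) = 1.1 × 10⁻³ → stable
  185–193 m: −αΔT+βΔS = −(2 × 10⁻⁴)(+4.3)+(7.4 × 10⁻⁴)(+0.41) = -5.6 × 10⁻⁴ → UNSTABLE
  193–208 m: −αΔT+βΔS = −(2 × 10⁻⁴)(-0.2)+(7.4 × 10⁻⁴)(+0.19) = 1.8 × 10⁻⁴ → stable
  208–250 m: −αΔT+βΔS = −(2 × 10⁻⁴)(-8.7)+(7.4 × 10⁻⁴)(-2.21) = 1.0 × 10⁻⁴ → stable
  250–254 m: −αΔT+βΔS = −(2 × 10⁻⁴)(+4.1)+(7.4 × 10⁻⁴)(+1.34) = 1.7 × 10⁻⁴ → stable
The 185–193 m interval has Δρ < 0: lighter water underlies denser water.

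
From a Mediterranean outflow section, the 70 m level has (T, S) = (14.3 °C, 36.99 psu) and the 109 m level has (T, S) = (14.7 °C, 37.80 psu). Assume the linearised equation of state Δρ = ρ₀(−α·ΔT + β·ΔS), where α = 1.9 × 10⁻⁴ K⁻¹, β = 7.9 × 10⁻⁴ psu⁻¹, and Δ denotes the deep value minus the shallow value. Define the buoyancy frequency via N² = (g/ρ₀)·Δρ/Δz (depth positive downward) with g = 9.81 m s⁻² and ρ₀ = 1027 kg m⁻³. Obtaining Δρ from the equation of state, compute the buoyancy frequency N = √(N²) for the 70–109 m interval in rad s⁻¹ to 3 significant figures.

ΔT = +0.4 K, ΔS = +0.81 psu (deep − shallow).
Δρ/ρ₀ = −αΔT + βΔS = -7.60 × 10⁻⁵ + 6.399 × 10⁻⁴ = 5.639 × 10⁻⁴, so Δρ ≈ 0.5791 kg m⁻³.
N² = (g/ρ₀)·Δρ/Δz = g·(Δρ/ρ₀)/Δz = 9.81 × 5.639 × 10⁻⁴ / 39 = 1.4184 × 10⁻⁴ s⁻².
N = √(1.4184 × 10⁻⁴) = 0.011910 rad s⁻¹ ≈ 0.0119 rad s⁻¹.

0.0119 rad s⁻¹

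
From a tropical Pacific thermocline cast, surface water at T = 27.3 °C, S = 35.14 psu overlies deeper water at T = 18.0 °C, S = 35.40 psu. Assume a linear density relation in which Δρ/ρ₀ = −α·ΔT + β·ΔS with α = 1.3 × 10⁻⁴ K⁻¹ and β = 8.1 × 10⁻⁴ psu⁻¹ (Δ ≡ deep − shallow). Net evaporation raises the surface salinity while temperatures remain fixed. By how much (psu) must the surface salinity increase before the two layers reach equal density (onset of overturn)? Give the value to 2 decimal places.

Neutral buoyancy requires −α(T_deep − T_surf) + β(S_deep − S_surf′) = 0.
S_surf′ = S_deep − (α/β)·ΔT = 35.40 − (1.3 × 10⁻⁴/8.1 × 10⁻⁴)·(-9.3) = 36.8926 psu.
Increase required: 36.8926 − 35.14 = 1.7526 psu.

1.75 psu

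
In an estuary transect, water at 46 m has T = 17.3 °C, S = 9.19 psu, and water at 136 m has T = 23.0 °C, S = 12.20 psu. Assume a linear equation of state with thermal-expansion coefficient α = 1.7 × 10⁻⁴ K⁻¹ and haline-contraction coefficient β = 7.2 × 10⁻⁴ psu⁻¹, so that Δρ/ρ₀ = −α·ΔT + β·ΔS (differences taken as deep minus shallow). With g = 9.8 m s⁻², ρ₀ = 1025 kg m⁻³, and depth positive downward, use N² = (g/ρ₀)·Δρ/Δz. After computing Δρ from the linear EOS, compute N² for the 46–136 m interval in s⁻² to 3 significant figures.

ΔT = +5.7 K, ΔS = +3.01 psu (deep − shallow).
Δρ/ρ₀ = −αΔT + βΔS = -9.69 × 10⁻⁴ + 2.1672 × 10⁻³ = 1.1982 × 10⁻³, so Δρ ≈ 1.228 kg m⁻³.
N² = (g/ρ₀)·Δρ/Δz = g·(Δρ/ρ₀)/Δz = 9.8 × 1.1982 × 10⁻³ / 90 = 1.3047 × 10⁻⁴ s⁻² ≈ 1.30 × 10⁻⁴ s⁻².

1.30 × 10⁻⁴ s⁻²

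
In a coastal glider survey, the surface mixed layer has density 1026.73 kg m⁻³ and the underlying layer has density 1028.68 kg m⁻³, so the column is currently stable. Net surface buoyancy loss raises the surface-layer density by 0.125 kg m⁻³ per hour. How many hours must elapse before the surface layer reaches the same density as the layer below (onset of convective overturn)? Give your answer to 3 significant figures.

Density deficit of the surface layer: 1028.68 − 1026.73 = 1.95 kg m⁻³.
Required change = 1.95 / 0.125 = 15.6 hours.

15.6 hours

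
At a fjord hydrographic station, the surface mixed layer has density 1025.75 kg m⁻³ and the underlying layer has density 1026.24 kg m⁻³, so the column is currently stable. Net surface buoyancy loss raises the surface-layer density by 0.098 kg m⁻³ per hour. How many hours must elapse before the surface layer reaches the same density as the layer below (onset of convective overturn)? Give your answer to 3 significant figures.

Density deficit of the surface layer: 1026.24 − 1025.75 = 0.49 kg m⁻³.
Required change = 0.49 / 0.098 = 5.00 hours.

5.00 hours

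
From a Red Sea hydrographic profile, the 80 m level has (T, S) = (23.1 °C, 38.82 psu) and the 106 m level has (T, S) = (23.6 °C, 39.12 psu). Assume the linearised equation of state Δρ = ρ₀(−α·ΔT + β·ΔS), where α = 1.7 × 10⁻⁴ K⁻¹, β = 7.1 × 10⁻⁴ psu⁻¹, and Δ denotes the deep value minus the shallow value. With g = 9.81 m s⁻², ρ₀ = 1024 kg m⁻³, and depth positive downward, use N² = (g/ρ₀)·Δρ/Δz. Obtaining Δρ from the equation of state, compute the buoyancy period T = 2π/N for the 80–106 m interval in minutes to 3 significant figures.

15.1 min

ΔT = +0.5 K, ΔS = +0.30 psu (deep − shallow).
Δρ/ρ₀ = −αΔT + βΔS = -8.50 × 10⁻⁵ + 2.13 × 10⁻⁴ = 1.28 × 10⁻⁴, so Δρ ≈ 0.1311 kg m⁻³.
N² = (g/ρ₀)·Δρ/Δz = g·(Δρ/ρ₀)/Δz = 9.81 × 1.28 × 10⁻⁴ / 26 = 4.8295 × 10⁻⁵ s⁻².
N = √(4.8295 × 10⁻⁵) = 6.9495 × 10⁻³ rad s⁻¹ → T = 2π/N = 904.12 s = 15.069 min ≈ 15.1 min.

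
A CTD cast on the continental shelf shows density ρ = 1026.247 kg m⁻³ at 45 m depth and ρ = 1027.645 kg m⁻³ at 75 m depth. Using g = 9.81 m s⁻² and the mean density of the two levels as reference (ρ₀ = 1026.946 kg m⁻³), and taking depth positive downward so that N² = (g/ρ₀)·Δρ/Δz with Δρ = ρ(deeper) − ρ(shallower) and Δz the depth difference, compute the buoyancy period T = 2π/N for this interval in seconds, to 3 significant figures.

298 s

Δρ = 1027.645 − 1026.247 = 1.398 kg m⁻³ over Δz = 75 − 45 = 30 m.
N² = (9.81/1026.946) × (1.398/30) = 4.4515 × 10⁻⁴ s⁻².
N = √(4.4515 × 10⁻⁴) = 0.021099 rad s⁻¹, so T = 2π/N = 297.80 s ≈ 298 s.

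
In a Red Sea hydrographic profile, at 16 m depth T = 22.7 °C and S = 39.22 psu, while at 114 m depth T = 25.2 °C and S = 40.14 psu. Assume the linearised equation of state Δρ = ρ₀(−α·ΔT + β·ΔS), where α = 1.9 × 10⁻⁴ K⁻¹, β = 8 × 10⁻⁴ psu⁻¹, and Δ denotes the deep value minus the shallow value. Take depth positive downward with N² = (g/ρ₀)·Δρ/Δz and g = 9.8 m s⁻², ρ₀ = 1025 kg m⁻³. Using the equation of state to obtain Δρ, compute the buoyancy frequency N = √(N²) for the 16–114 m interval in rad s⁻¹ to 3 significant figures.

5.11 × 10⁻³ rad s⁻¹

ΔT = +2.5 K, ΔS = +0.92 psu (deep − shallow).
Δρ/ρ₀ = −αΔT + βΔS = -4.75 × 10⁻⁴ + 7.36 × 10⁻⁴ = 2.61 × 10⁻⁴, so Δρ ≈ 0.2675 kg m⁻³.
N² = (g/ρ₀)·Δρ/Δz = g·(Δρ/ρ₀)/Δz = 9.8 × 2.61 × 10⁻⁴ / 98 = 2.6100 × 10⁻⁵ s⁻².
N = √(2.6100 × 10⁻⁵) = 5.1088 × 10⁻³ rad s⁻¹ ≈ 5.11 × 10⁻³ rad s⁻¹.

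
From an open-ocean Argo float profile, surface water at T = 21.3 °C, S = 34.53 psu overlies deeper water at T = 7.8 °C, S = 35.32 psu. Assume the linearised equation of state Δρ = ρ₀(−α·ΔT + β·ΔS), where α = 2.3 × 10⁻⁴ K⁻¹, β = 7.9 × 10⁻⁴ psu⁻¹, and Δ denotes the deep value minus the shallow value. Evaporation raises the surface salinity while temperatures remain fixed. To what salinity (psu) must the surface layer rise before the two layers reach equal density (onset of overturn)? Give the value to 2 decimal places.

Neutral buoyancy requires −α(T_deep − T_surf) + β(S_deep − S_surf′) = 0.
S_surf′ = S_deep − (α/β)·ΔT = 35.32 − (2.3 × 10⁻⁴/7.9 × 10⁻⁴)·(-13.5) = 39.2504 psu.
Increase required: 39.2504 − 34.53 = 4.7204 psu.

39.25 psu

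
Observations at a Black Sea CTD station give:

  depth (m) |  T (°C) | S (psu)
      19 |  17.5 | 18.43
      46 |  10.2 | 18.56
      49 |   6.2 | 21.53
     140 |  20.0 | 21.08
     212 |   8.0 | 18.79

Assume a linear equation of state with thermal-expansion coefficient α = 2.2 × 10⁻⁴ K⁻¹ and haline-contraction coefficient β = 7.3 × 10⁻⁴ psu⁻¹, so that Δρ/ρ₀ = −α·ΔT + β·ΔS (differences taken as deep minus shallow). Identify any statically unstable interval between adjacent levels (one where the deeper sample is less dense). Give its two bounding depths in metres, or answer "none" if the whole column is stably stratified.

49–140 m

Evaluate Δρ/ρ₀ = −αΔT + βΔS across each adjacent pair:
  19–46 m: −αΔT+βΔS = −(2.2 × 10⁻⁴)(-7.3)+(7.3 × 10⁻⁴)(+0.13) = 1.7 × 10⁻³ → stable
  46–49 m: −αΔT+βΔS = −(2.2 × 10⁻⁴)(-4.0)+(7.3 × 10⁻⁴)(+2.97) = 3.0 × 10⁻³ → stable
  49–140 m: −αΔT+βΔS = −(2.2 × 10⁻⁴)(+13.8)+(7.3 × 10⁻⁴)(-0.45) = -3.4 × 10⁻³ → UNSTABLE
  140–212 m: −αΔT+βΔS = −(2.2 × 10⁻⁴)(-12.0)+(7.3 × 10⁻⁴)(-2.29) = 9.7 × 10⁻⁴ → stable
The 49–140 m interval has Δρ < 0: lighter water underlies denser water.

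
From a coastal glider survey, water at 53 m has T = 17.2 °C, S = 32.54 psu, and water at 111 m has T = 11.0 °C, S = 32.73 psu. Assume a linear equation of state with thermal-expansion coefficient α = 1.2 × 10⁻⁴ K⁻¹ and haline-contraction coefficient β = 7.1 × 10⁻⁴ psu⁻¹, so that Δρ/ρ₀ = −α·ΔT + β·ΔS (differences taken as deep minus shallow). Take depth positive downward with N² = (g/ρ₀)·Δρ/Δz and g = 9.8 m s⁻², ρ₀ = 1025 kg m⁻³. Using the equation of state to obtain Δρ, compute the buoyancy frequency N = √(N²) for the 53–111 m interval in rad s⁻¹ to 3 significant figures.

ΔT = -6.2 K, ΔS = +0.19 psu (deep − shallow).
Δρ/ρ₀ = −αΔT + βΔS = 7.44 × 10⁻⁴ + 1.349 × 10⁻⁴ = 8.789 × 10⁻⁴, so Δρ ≈ 0.9009 kg m⁻³.
N² = (g/ρ₀)·Δρ/Δz = g·(Δρ/ρ₀)/Δz = 9.8 × 8.789 × 10⁻⁴ / 58 = 1.4850 × 10⁻⁴ s⁻².
N = √(1.4850 × 10⁻⁴) = 0.012186 rad s⁻¹ ≈ 0.0122 rad s⁻¹.

0.0122 rad s⁻¹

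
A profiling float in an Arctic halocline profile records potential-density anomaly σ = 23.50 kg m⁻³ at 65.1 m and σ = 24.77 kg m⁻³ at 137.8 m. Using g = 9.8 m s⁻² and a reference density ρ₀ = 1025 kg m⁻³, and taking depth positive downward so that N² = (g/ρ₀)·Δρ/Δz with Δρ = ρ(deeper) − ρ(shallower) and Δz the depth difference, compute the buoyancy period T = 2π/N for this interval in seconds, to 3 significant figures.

486 s

Δρ = 1024.77 − 1023.50 = 1.27 kg m⁻³ over Δz = 137.8 − 65.1 = 72.7 m.
N² = (9.8/1025) × (1.27/72.7) = 1.6702 × 10⁻⁴ s⁻².
N = √(1.6702 × 10⁻⁴) = 0.012924 rad s⁻¹, so T = 2π/N = 486.16 s ≈ 486 s.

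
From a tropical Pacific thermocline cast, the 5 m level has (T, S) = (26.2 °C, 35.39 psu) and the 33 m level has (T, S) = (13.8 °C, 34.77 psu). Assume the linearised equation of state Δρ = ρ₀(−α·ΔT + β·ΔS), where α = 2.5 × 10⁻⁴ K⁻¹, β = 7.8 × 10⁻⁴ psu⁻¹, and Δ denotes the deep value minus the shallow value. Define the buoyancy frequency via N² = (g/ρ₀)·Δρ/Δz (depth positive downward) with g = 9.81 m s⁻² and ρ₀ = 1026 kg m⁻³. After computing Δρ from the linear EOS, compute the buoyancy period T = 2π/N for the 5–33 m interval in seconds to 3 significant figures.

ΔT = -12.4 K, ΔS = -0.62 psu (deep − shallow).
Δρ/ρ₀ = −αΔT + βΔS = 3.10 × 10⁻³ − 4.836 × 10⁻⁴ = 2.6164 × 10⁻³, so Δρ ≈ 2.684 kg m⁻³.
N² = (g/ρ₀)·Δρ/Δz = g·(Δρ/ρ₀)/Δz = 9.81 × 2.6164 × 10⁻³ / 28 = 9.1667 × 10⁻⁴ s⁻².
N = √(9.1667 × 10⁻⁴) = 0.030277 rad s⁻¹ → T = 2π/N = 207.52 s ≈ 208 s.

208 s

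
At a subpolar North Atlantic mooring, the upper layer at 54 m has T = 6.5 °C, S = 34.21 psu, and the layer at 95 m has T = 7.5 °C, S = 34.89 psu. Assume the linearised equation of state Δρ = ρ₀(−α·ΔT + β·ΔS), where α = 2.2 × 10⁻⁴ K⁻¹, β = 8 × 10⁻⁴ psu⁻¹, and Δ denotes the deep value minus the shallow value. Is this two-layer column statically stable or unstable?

stable

ΔT = 7.5 − 6.5 = +1.0 K and ΔS = 34.89 − 34.21 = +0.68 psu (deep − shallow).
−αΔT = -2.20 × 10⁻⁴; βΔS = 5.44 × 10⁻⁴; sum Δρ/ρ₀ = 3.24 × 10⁻⁴.
Δρ/ρ₀ > 0, so Δρ > 0: deeper water is denser → statically stable.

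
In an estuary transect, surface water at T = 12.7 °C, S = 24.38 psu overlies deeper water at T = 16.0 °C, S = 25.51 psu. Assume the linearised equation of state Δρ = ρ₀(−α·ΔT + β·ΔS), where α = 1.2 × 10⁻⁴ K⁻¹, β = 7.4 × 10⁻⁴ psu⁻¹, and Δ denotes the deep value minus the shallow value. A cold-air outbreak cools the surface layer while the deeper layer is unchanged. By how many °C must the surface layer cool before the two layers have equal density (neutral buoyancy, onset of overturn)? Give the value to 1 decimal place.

3.7 °C

Neutral buoyancy requires Δρ = 0, i.e. −α(T_deep − T_surf′) + β(S_deep − S_surf) = 0.
T_surf′ = T_deep − (β/α)·ΔS = 16.0 − (7.4 × 10⁻⁴/1.2 × 10⁻⁴)·(+1.13) = 9.032 °C.
Cooling required: 12.7 − (9.032) = 3.668 °C.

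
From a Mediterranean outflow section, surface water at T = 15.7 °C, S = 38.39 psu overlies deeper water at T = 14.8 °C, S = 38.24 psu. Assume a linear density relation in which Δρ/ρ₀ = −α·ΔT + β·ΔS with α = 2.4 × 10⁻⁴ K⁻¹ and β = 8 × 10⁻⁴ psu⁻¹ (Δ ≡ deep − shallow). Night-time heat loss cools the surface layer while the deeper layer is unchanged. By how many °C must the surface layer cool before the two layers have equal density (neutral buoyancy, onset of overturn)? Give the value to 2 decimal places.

0.40 °C

Neutral buoyancy requires Δρ = 0, i.e. −α(T_deep − T_surf′) + β(S_deep − S_surf) = 0.
T_surf′ = T_deep − (β/α)·ΔS = 14.8 − (8 × 10⁻⁴/2.4 × 10⁻⁴)·(-0.15) = 15.3000 °C.
Cooling required: 15.7 − (15.3000) = 0.4000 °C.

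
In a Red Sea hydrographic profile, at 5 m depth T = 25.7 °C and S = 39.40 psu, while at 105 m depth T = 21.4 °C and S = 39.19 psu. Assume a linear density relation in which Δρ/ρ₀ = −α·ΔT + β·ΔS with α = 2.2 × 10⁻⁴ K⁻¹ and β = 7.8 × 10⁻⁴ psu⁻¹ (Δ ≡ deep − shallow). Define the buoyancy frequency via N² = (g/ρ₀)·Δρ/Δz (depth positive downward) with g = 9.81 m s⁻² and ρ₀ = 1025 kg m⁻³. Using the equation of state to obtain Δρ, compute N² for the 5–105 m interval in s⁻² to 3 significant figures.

ΔT = -4.3 K, ΔS = -0.21 psu (deep − shallow).
Δρ/ρ₀ = −αΔT + βΔS = 9.46 × 10⁻⁴ − 1.638 × 10⁻⁴ = 7.822 × 10⁻⁴, so Δρ ≈ 0.8018 kg m⁻³.
N² = (g/ρ₀)·Δρ/Δz = g·(Δρ/ρ₀)/Δz = 9.81 × 7.822 × 10⁻⁴ / 100 = 7.6734 × 10⁻⁵ s⁻² ≈ 7.67 × 10⁻⁵ s⁻².

7.67 × 10⁻⁵ s⁻²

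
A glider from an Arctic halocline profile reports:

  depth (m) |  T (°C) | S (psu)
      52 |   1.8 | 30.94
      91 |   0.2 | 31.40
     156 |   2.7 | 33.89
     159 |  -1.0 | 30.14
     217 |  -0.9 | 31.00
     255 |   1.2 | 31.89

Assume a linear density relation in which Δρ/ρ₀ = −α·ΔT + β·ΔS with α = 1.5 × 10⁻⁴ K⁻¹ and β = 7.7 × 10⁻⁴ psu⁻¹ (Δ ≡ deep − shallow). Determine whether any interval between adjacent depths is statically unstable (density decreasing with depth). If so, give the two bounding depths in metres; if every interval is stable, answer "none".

156–159 m

Evaluate Δρ/ρ₀ = −αΔT + βΔS across each adjacent pair:
  52–91 m: −αΔT+βΔS = −(1.5 × 10⁻⁴)(-1.6)+(7.7 × 10⁻⁴)(+0.46) = 5.9 × 10⁻⁴ → stable
  91–156 m: −αΔT+βΔS = −(1.5 × 10⁻⁴)(+2.5)+(7.7 × 10⁻⁴)(+2.49) = 1.5 × 10⁻³ → stable
  156–159 m: −αΔT+βΔS = −(1.5 × 10⁻⁴)(-3.7)+(7.7 × 10⁻⁴)(-3.75) = -2.3 × 10⁻³ → UNSTABLE
  159–217 m: −αΔT+βΔS = −(1.5 × 10⁻⁴)(+0.1)+(7.7 × 10⁻⁴)(+0.86) = 6.5 × 10⁻⁴ → stable
  217–255 m: −αΔT+βΔS = −(1.5 × 10⁻⁴)(+2.1)+(7.7 × 10⁻⁴)(+0.89) = 3.7 × 10⁻⁴ → stable
The 156–159 m interval has Δρ < 0: lighter water underlies denser water.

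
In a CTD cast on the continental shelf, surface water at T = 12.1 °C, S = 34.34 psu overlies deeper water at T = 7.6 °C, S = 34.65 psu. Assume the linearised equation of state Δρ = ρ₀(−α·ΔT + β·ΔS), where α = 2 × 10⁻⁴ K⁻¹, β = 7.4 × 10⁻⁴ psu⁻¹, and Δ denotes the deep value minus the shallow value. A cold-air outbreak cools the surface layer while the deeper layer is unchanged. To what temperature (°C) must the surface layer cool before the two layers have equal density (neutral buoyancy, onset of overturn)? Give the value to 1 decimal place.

6.5 °C

Neutral buoyancy requires Δρ = 0, i.e. −α(T_deep − T_surf′) + β(S_deep − S_surf) = 0.
T_surf′ = T_deep − (β/α)·ΔS = 7.6 − (7.4 × 10⁻⁴/2 × 10⁻⁴)·(+0.31) = 6.453 °C.
Cooling required: 12.1 − (6.453) = 5.647 °C.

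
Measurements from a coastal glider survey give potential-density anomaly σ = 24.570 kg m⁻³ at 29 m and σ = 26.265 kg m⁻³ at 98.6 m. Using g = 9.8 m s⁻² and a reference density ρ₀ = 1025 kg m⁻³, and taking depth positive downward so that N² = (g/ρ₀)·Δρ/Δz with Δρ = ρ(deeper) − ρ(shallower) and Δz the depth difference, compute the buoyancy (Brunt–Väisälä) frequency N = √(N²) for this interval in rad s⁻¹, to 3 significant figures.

0.0153 rad s⁻¹

Δρ = 1026.265 − 1024.570 = 1.695 kg m⁻³ over Δz = 98.6 − 29 = 69.6 m.
N² = (9.8/1025) × (1.695/69.6) = 2.3284 × 10⁻⁴ s⁻².
N = √(2.3284 × 10⁻⁴) = 0.015259 rad s⁻¹ ≈ 0.0153 rad s⁻¹.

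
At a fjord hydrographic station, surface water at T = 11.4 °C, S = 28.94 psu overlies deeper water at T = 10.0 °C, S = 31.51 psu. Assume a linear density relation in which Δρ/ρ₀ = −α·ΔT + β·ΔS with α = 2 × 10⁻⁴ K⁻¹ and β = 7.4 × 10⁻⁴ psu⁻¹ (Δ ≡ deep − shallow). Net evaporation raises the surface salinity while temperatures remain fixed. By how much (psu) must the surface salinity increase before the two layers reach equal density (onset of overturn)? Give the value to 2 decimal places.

Neutral buoyancy requires −α(T_deep − T_surf) + β(S_deep − S_surf′) = 0.
S_surf′ = S_deep − (α/β)·ΔT = 31.51 − (2 × 10⁻⁴/7.4 × 10⁻⁴)·(-1.4) = 31.8884 psu.
Increase required: 31.8884 − 28.94 = 2.9484 psu.

2.95 psu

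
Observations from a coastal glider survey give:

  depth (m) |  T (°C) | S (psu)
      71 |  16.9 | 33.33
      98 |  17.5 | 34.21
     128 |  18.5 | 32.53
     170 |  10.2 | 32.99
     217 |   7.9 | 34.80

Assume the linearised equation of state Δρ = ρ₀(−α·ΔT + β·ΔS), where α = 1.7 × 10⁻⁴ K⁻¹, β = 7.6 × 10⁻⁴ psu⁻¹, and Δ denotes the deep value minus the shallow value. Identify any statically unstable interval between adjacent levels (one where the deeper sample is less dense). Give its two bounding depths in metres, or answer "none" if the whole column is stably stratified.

Evaluate Δρ/ρ₀ = −αΔT + βΔS across each adjacent pair:
  71–98 m: −αΔT+βΔS = −(1.7 × 10⁻⁴)(+0.6)+(7.6 × 10⁻⁴)(+0.88) = 5.7 × 10⁻⁴ → stable
  98–128 m: −αΔT+βΔS = −(1.7 × 10⁻⁴)(+1.0)+(7.6 × 10⁻⁴)(-1.68) = -1.4 × 10⁻³ → UNSTABLE
  128–170 m: −αΔT+βΔS = −(1.7 × 10⁻⁴)(-8.3)+(7.6 × 10⁻⁴)(+0.46) = 1.8 × 10⁻³ → stable
  170–217 m: −αΔT+βΔS = −(1.7 × 10⁻⁴)(-2.3)+(7.6 × 10⁻⁴)(+1.81) = 1.8 × 10⁻³ → stable
The 98–128 m interval has Δρ < 0: lighter water underlies denser water.

98–128 m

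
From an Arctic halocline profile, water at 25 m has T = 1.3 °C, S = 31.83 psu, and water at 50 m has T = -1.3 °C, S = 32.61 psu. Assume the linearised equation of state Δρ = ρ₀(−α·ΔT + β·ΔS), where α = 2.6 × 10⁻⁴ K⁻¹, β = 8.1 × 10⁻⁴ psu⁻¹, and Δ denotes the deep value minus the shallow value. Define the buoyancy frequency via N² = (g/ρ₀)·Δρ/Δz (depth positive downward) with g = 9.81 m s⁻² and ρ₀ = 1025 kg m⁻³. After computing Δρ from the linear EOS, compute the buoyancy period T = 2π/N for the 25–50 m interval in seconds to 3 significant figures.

277 s

ΔT = -2.6 K, ΔS = +0.78 psu (deep − shallow).
Δρ/ρ₀ = −αΔT + βΔS = 6.76 × 10⁻⁴ + 6.318 × 10⁻⁴ = 1.3078 × 10⁻³, so Δρ ≈ 1.340 kg m⁻³.
N² = (g/ρ₀)·Δρ/Δz = g·(Δρ/ρ₀)/Δz = 9.81 × 1.3078 × 10⁻³ / 25 = 5.1318 × 10⁻⁴ s⁻².
N = √(5.1318 × 10⁻⁴) = 0.022653 rad s⁻¹ → T = 2π/N = 277.37 s ≈ 277 s.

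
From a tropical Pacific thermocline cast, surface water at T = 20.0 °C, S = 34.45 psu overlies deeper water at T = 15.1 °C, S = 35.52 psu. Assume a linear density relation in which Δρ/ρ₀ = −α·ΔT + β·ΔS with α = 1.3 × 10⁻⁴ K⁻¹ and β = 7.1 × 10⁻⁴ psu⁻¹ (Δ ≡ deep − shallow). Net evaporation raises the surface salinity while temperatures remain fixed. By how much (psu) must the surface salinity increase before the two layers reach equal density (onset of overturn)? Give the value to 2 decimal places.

1.97 psu

Neutral buoyancy requires −α(T_deep − T_surf) + β(S_deep − S_surf′) = 0.
S_surf′ = S_deep − (α/β)·ΔT = 35.52 − (1.3 × 10⁻⁴/7.1 × 10⁻⁴)·(-4.9) = 36.4172 psu.
Increase required: 36.4172 − 34.45 = 1.9672 psu.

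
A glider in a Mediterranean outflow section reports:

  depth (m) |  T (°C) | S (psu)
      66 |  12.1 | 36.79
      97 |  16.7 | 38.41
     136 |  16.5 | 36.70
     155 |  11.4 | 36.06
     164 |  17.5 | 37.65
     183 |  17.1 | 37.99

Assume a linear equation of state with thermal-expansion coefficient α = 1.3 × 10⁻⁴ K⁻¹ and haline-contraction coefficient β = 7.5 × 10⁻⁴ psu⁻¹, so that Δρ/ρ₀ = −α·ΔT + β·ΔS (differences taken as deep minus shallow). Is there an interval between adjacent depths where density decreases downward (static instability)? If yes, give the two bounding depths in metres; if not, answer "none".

97–136 m

Evaluate Δρ/ρ₀ = −αΔT + βΔS across each adjacent pair:
  66–97 m: −αΔT+βΔS = −(1.3 × 10⁻⁴)(+4.6)+(7.5 × 10⁻⁴)(+1.62) = 6.2 × 10⁻⁴ → stable
  97–136 m: −αΔT+βΔS = −(1.3 × 10⁻⁴)(-0.2)+(7.5 × 10⁻⁴)(-1.71) = -1.3 × 10⁻³ → UNSTABLE
  136–155 m: −αΔT+βΔS = −(1.3 × 10⁻⁴)(-5.1)+(7.5 × 10⁻⁴)(-0.64) = 1.8 × 10⁻⁴ → stable
  155–164 m: −αΔT+βΔS = −(1.3 × 10⁻⁴)(+6.1)+(7.5 × 10⁻⁴)(+1.59) = 4.0 × 10⁻⁴ → stable
  164–183 m: −αΔT+βΔS = −(1.3 × 10⁻⁴)(-0.4)+(7.5 × 10⁻⁴)(+0.34) = 3.1 × 10⁻⁴ → stable
The 97–136 m interval has Δρ < 0: lighter water underlies denser water.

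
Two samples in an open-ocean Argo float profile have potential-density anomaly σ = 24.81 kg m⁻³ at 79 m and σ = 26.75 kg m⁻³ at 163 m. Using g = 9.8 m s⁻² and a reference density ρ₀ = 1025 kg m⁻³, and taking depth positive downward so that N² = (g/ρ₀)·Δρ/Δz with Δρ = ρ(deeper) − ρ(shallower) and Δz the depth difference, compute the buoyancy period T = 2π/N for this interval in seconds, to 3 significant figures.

Δρ = 1026.75 − 1024.81 = 1.94 kg m⁻³ over Δz = 163 − 79 = 84 m.
N² = (9.8/1025) × (1.94/84) = 2.2081 × 10⁻⁴ s⁻².
N = √(2.2081 × 10⁻⁴) = 0.014860 rad s⁻¹, so T = 2π/N = 422.83 s ≈ 423 s.

423 s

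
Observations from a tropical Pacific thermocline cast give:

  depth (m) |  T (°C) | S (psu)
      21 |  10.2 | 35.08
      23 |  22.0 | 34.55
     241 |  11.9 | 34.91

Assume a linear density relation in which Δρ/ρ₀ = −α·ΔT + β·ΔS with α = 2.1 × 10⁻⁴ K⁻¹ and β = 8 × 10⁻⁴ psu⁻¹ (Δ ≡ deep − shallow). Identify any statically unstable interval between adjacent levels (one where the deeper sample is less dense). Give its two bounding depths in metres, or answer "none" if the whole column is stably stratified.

21–23 m

Evaluate Δρ/ρ₀ = −αΔT + βΔS across each adjacent pair:
  21–23 m: −αΔT+βΔS = −(2.1 × 10⁻⁴)(+11.8)+(8 × 10⁻⁴)(-0.53) = -2.9 × 10⁻³ → UNSTABLE
  23–241 m: −αΔT+βΔS = −(2.1 × 10⁻⁴)(-10.1)+(8 × 10⁻⁴)(+0.36) = 2.4 × 10⁻³ → stable
The 21–23 m interval has Δρ < 0: lighter water underlies denser water.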